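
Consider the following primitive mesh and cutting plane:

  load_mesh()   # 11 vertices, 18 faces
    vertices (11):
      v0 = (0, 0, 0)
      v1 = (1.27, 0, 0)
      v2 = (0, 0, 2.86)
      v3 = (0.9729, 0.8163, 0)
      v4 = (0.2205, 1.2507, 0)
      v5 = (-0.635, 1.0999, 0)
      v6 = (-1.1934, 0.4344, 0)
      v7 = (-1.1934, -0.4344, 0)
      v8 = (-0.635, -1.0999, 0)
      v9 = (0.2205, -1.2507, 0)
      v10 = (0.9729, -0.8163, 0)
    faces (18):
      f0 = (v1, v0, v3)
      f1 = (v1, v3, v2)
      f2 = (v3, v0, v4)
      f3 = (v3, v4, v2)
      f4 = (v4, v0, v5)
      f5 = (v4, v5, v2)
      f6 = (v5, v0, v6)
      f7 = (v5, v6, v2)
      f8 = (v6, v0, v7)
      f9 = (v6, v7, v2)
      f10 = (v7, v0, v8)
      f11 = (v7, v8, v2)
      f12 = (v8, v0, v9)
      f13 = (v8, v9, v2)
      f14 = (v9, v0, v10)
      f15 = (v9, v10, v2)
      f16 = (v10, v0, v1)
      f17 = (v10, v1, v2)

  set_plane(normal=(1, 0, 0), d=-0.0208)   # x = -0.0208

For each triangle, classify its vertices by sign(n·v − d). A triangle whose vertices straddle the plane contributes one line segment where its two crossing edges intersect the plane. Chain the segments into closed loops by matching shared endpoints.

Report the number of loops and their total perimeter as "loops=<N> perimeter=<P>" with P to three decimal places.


loops=1 perimeter=8.545

Straddling triangles (10 of 18):
  (v4,v0,v5) [++-] → (-0.0208, 0.0360282, 0)–(-0.0208, 1.20817, 0)  len=1.1721
  (v4,v5,v2) [+-+] → (-0.0208, 1.20817, 0)–(-0.0208, 0.0360282, 2.76632)  len=3.0044
  (v5,v0,v6) [-+-] → (-0.0208, 0.0360282, 0)–(-0.0208, 0.00757124, 0)  len=0.0285
  (v5,v6,v2) [--+] → (-0.0208, 0.00757124, 2.81015)–(-0.0208, 0.0360282, 2.76632)  len=0.0523
  (v6,v0,v7) [-+-] → (-0.0208, 0.00757124, 0)–(-0.0208, -0.00757124, 0)  len=0.0151
  (v6,v7,v2) [--+] → (-0.0208, -0.00757124, 2.81015)–(-0.0208, 0.00757124, 2.81015)  len=0.0151
  (v7,v0,v8) [-+-] → (-0.0208, -0.00757124, 0)–(-0.0208, -0.0360282, 0)  len=0.0285
  (v7,v8,v2) [--+] → (-0.0208, -0.0360282, 2.76632)–(-0.0208, -0.00757124, 2.81015)  len=0.0523
  (v8,v0,v9) [-++] → (-0.0208, -0.0360282, 0)–(-0.0208, -1.20817, 0)  len=1.1721
  (v8,v9,v2) [-++] → (-0.0208, -1.20817, 0)–(-0.0208, -0.0360282, 2.76632)  len=3.0044

Chained into 1 loop(s):
  loop 1: 10 segments, perimeter = 8.5448
Total perimeter = 8.545


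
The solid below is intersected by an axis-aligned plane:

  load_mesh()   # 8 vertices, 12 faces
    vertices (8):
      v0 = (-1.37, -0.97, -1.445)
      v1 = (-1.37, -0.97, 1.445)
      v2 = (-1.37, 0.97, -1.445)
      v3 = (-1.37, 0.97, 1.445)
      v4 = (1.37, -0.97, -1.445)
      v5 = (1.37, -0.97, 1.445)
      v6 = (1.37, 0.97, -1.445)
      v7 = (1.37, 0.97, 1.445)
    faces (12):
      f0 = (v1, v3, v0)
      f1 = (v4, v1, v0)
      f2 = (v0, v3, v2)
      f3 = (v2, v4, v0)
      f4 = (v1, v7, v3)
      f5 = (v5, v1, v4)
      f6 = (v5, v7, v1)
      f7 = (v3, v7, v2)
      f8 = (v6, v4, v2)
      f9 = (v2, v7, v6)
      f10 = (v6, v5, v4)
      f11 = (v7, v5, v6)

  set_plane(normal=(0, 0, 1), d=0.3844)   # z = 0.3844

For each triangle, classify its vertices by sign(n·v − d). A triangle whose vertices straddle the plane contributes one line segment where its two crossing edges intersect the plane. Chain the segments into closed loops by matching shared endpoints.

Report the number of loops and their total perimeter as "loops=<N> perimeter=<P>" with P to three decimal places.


loops=1 perimeter=9.360

Straddling triangles (8 of 12):
  (v1,v3,v0) [++-] → (-1.37, 0.25804, 0.3844)–(-1.37, -0.97, 0.3844)  len=1.2280
  (v4,v1,v0) [-+-] → (-0.364448, -0.97, 0.3844)–(-1.37, -0.97, 0.3844)  len=1.0056
  (v0,v3,v2) [-+-] → (-1.37, 0.25804, 0.3844)–(-1.37, 0.97, 0.3844)  len=0.7120
  (v5,v1,v4) [++-] → (-0.364448, -0.97, 0.3844)–(1.37, -0.97, 0.3844)  len=1.7344
  (v3,v7,v2) [++-] → (0.364448, 0.97, 0.3844)–(-1.37, 0.97, 0.3844)  len=1.7344
  (v2,v7,v6) [-+-] → (0.364448, 0.97, 0.3844)–(1.37, 0.97, 0.3844)  len=1.0056
  (v6,v5,v4) [-+-] → (1.37, -0.25804, 0.3844)–(1.37, -0.97, 0.3844)  len=0.7120
  (v7,v5,v6) [++-] → (1.37, -0.25804, 0.3844)–(1.37, 0.97, 0.3844)  len=1.2280

Chained into 1 loop(s):
  loop 1: 8 segments, perimeter = 9.3600
Total perimeter = 9.360


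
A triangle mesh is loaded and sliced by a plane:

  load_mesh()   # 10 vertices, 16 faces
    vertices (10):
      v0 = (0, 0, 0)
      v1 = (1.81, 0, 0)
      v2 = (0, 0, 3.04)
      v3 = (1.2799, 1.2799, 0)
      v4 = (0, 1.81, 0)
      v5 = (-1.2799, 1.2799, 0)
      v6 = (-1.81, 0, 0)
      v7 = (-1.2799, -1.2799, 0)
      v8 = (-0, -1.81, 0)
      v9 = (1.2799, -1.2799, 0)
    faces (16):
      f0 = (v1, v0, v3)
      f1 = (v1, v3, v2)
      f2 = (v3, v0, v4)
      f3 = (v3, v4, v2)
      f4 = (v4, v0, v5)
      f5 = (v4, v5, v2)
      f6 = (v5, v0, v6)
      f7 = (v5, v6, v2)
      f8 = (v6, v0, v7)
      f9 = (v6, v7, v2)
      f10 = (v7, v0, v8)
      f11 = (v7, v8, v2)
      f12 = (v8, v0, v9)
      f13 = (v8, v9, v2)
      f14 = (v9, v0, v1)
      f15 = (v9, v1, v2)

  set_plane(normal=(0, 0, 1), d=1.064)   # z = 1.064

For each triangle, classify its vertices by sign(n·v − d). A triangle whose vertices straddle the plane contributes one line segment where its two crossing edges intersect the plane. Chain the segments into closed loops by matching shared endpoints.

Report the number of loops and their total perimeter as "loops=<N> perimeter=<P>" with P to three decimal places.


Straddling triangles (8 of 16):
  (v1,v3,v2) [--+] → (0.831935, 0.831935, 1.064)–(1.1765, 0, 1.064)  len=0.9005
  (v3,v4,v2) [--+] → (0, 1.1765, 1.064)–(0.831935, 0.831935, 1.064)  len=0.9005
  (v4,v5,v2) [--+] → (-0.831935, 0.831935, 1.064)–(0, 1.1765, 1.064)  len=0.9005
  (v5,v6,v2) [--+] → (-1.1765, 0, 1.064)–(-0.831935, 0.831935, 1.064)  len=0.9005
  (v6,v7,v2) [--+] → (-0.831935, -0.831935, 1.064)–(-1.1765, 0, 1.064)  len=0.9005
  (v7,v8,v2) [--+] → (0, -1.1765, 1.064)–(-0.831935, -0.831935, 1.064)  len=0.9005
  (v8,v9,v2) [--+] → (0.831935, -0.831935, 1.064)–(0, -1.1765, 1.064)  len=0.9005
  (v9,v1,v2) [--+] → (1.1765, 0, 1.064)–(0.831935, -0.831935, 1.064)  len=0.9005

Chained into 1 loop(s):
  loop 1: 8 segments, perimeter = 7.2037
Total perimeter = 7.204

loops=1 perimeter=7.204


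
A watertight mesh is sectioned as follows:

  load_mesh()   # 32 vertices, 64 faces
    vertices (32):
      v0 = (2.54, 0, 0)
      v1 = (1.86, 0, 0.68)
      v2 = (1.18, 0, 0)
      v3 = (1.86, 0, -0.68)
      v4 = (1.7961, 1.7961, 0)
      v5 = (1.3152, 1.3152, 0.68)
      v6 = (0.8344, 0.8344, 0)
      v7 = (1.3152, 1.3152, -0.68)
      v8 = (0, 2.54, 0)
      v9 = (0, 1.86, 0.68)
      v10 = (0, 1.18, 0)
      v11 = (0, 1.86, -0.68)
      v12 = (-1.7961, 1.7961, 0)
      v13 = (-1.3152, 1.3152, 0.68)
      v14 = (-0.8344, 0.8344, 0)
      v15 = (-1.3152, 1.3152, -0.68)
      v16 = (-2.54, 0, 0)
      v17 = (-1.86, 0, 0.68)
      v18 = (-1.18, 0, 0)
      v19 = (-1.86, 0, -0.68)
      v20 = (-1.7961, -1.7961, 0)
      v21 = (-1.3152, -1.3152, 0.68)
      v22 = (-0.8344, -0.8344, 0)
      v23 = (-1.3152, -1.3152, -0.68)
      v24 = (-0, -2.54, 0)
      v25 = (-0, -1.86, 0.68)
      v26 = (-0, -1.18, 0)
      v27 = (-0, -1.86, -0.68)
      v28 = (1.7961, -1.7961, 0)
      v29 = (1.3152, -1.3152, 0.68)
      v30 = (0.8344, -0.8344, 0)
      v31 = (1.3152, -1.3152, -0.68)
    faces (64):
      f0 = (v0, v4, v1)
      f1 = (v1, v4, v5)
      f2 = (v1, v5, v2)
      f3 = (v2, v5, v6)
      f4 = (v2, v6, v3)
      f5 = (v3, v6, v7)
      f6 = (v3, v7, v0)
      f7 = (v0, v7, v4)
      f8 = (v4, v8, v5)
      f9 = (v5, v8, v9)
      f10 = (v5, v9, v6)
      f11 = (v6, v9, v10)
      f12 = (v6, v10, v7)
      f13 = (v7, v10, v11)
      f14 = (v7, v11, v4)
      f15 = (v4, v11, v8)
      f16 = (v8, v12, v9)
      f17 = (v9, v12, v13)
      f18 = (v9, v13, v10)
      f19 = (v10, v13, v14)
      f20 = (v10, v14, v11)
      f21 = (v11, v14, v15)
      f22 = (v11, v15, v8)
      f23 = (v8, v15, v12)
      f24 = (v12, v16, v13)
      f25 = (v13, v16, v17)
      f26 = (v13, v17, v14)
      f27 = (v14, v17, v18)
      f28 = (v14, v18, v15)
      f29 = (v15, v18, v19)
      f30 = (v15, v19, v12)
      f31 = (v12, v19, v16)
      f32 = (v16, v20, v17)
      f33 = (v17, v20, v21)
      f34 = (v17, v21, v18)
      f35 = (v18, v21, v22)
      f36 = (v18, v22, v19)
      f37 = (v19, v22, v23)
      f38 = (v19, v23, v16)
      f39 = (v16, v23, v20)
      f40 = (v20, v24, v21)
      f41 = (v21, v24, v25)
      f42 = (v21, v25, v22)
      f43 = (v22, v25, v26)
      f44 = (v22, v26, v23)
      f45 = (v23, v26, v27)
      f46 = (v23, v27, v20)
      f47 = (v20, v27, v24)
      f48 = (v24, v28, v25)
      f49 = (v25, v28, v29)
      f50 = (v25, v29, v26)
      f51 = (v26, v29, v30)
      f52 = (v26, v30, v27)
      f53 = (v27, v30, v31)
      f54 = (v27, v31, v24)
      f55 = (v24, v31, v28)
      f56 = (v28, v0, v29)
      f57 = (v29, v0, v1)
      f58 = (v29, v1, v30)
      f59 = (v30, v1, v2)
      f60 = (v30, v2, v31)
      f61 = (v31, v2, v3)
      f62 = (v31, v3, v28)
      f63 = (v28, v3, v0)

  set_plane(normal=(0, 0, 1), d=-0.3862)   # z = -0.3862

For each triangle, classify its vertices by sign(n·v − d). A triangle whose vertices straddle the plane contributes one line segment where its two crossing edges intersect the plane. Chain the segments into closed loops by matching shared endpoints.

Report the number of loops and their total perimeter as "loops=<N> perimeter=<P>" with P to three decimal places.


loops=2 perimeter=22.777

Straddling triangles (32 of 64):
  (v2,v6,v3) [++-] → (1.41688, 0.36051, -0.3862)–(1.5662, 0, -0.3862)  len=0.3902
  (v3,v6,v7) [-+-] → (1.41688, 0.36051, -0.3862)–(1.10747, 1.10747, -0.3862)  len=0.8085
  (v3,v7,v0) [--+] → (1.84439, 0.746956, -0.3862)–(2.1538, 0, -0.3862)  len=0.8085
  (v0,v7,v4) [+-+] → (1.84439, 0.746956, -0.3862)–(1.52298, 1.52298, -0.3862)  len=0.8399
  (v6,v10,v7) [++-] → (0.746956, 1.25679, -0.3862)–(1.10747, 1.10747, -0.3862)  len=0.3902
  (v7,v10,v11) [-+-] → (0.746956, 1.25679, -0.3862)–(0, 1.5662, -0.3862)  len=0.8085
  (v7,v11,v4) [--+] → (0.776021, 1.83239, -0.3862)–(1.52298, 1.52298, -0.3862)  len=0.8085
  (v4,v11,v8) [+-+] → (0.776021, 1.83239, -0.3862)–(0, 2.1538, -0.3862)  len=0.8399
  (v10,v14,v11) [++-] → (-0.36051, 1.41688, -0.3862)–(0, 1.5662, -0.3862)  len=0.3902
  (v11,v14,v15) [-+-] → (-0.36051, 1.41688, -0.3862)–(-1.10747, 1.10747, -0.3862)  len=0.8085
  (v11,v15,v8) [--+] → (-0.746956, 1.84439, -0.3862)–(0, 2.1538, -0.3862)  len=0.8085
  (v8,v15,v12) [+-+] → (-0.746956, 1.84439, -0.3862)–(-1.52298, 1.52298, -0.3862)  len=0.8399
  (v14,v18,v15) [++-] → (-1.25679, 0.746956, -0.3862)–(-1.10747, 1.10747, -0.3862)  len=0.3902
  (v15,v18,v19) [-+-] → (-1.25679, 0.746956, -0.3862)–(-1.5662, 0, -0.3862)  len=0.8085
  (v15,v19,v12) [--+] → (-1.83239, 0.776021, -0.3862)–(-1.52298, 1.52298, -0.3862)  len=0.8085
  (v12,v19,v16) [+-+] → (-1.83239, 0.776021, -0.3862)–(-2.1538, 0, -0.3862)  len=0.8399
  (v18,v22,v19) [++-] → (-1.41688, -0.36051, -0.3862)–(-1.5662, 0, -0.3862)  len=0.3902
  (v19,v22,v23) [-+-] → (-1.41688, -0.36051, -0.3862)–(-1.10747, -1.10747, -0.3862)  len=0.8085
  (v19,v23,v16) [--+] → (-1.84439, -0.746956, -0.3862)–(-2.1538, 0, -0.3862)  len=0.8085
  (v16,v23,v20) [+-+] → (-1.84439, -0.746956, -0.3862)–(-1.52298, -1.52298, -0.3862)  len=0.8399
  (v22,v26,v23) [++-] → (-0.746956, -1.25679, -0.3862)–(-1.10747, -1.10747, -0.3862)  len=0.3902
  (v23,v26,v27) [-+-] → (-0.746956, -1.25679, -0.3862)–(0, -1.5662, -0.3862)  len=0.8085
  (v23,v27,v20) [--+] → (-0.776021, -1.83239, -0.3862)–(-1.52298, -1.52298, -0.3862)  len=0.8085
  (v20,v27,v24) [+-+] → (-0.776021, -1.83239, -0.3862)–(0, -2.1538, -0.3862)  len=0.8399
  (v26,v30,v27) [++-] → (0.36051, -1.41688, -0.3862)–(0, -1.5662, -0.3862)  len=0.3902
  (v27,v30,v31) [-+-] → (0.36051, -1.41688, -0.3862)–(1.10747, -1.10747, -0.3862)  len=0.8085
  (v27,v31,v24) [--+] → (0.746956, -1.84439, -0.3862)–(0, -2.1538, -0.3862)  len=0.8085
  (v24,v31,v28) [+-+] → (0.746956, -1.84439, -0.3862)–(1.52298, -1.52298, -0.3862)  len=0.8399
  (v30,v2,v31) [++-] → (1.25679, -0.746956, -0.3862)–(1.10747, -1.10747, -0.3862)  len=0.3902
  (v31,v2,v3) [-+-] → (1.25679, -0.746956, -0.3862)–(1.5662, 0, -0.3862)  len=0.8085
  (v31,v3,v28) [--+] → (1.83239, -0.776021, -0.3862)–(1.52298, -1.52298, -0.3862)  len=0.8085
  (v28,v3,v0) [+-+] → (1.83239, -0.776021, -0.3862)–(2.1538, 0, -0.3862)  len=0.8399

Chained into 2 loop(s):
  loop 1: 16 segments, perimeter = 9.5897
  loop 2: 16 segments, perimeter = 13.1876
Total perimeter = 22.777


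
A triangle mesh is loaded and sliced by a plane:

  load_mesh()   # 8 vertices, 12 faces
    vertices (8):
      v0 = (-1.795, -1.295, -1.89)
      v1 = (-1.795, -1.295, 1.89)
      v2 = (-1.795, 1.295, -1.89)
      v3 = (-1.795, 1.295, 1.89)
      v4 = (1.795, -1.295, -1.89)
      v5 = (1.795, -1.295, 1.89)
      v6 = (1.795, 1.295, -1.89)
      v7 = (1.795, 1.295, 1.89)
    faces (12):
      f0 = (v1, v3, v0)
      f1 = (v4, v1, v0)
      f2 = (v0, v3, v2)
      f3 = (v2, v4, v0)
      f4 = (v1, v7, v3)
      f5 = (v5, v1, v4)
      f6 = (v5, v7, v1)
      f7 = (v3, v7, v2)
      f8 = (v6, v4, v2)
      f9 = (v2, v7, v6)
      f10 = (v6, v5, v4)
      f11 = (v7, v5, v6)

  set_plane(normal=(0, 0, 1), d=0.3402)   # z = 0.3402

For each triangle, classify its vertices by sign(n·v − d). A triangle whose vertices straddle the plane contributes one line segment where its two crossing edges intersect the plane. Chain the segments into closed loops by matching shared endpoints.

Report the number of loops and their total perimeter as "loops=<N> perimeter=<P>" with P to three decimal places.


loops=1 perimeter=12.360

Straddling triangles (8 of 12):
  (v1,v3,v0) [++-] → (-1.795, 0.2331, 0.3402)–(-1.795, -1.295, 0.3402)  len=1.5281
  (v4,v1,v0) [-+-] → (-0.3231, -1.295, 0.3402)–(-1.795, -1.295, 0.3402)  len=1.4719
  (v0,v3,v2) [-+-] → (-1.795, 0.2331, 0.3402)–(-1.795, 1.295, 0.3402)  len=1.0619
  (v5,v1,v4) [++-] → (-0.3231, -1.295, 0.3402)–(1.795, -1.295, 0.3402)  len=2.1181
  (v3,v7,v2) [++-] → (0.3231, 1.295, 0.3402)–(-1.795, 1.295, 0.3402)  len=2.1181
  (v2,v7,v6) [-+-] → (0.3231, 1.295, 0.3402)–(1.795, 1.295, 0.3402)  len=1.4719
  (v6,v5,v4) [-+-] → (1.795, -0.2331, 0.3402)–(1.795, -1.295, 0.3402)  len=1.0619
  (v7,v5,v6) [++-] → (1.795, -0.2331, 0.3402)–(1.795, 1.295, 0.3402)  len=1.5281

Chained into 1 loop(s):
  loop 1: 8 segments, perimeter = 12.3600
Total perimeter = 12.360


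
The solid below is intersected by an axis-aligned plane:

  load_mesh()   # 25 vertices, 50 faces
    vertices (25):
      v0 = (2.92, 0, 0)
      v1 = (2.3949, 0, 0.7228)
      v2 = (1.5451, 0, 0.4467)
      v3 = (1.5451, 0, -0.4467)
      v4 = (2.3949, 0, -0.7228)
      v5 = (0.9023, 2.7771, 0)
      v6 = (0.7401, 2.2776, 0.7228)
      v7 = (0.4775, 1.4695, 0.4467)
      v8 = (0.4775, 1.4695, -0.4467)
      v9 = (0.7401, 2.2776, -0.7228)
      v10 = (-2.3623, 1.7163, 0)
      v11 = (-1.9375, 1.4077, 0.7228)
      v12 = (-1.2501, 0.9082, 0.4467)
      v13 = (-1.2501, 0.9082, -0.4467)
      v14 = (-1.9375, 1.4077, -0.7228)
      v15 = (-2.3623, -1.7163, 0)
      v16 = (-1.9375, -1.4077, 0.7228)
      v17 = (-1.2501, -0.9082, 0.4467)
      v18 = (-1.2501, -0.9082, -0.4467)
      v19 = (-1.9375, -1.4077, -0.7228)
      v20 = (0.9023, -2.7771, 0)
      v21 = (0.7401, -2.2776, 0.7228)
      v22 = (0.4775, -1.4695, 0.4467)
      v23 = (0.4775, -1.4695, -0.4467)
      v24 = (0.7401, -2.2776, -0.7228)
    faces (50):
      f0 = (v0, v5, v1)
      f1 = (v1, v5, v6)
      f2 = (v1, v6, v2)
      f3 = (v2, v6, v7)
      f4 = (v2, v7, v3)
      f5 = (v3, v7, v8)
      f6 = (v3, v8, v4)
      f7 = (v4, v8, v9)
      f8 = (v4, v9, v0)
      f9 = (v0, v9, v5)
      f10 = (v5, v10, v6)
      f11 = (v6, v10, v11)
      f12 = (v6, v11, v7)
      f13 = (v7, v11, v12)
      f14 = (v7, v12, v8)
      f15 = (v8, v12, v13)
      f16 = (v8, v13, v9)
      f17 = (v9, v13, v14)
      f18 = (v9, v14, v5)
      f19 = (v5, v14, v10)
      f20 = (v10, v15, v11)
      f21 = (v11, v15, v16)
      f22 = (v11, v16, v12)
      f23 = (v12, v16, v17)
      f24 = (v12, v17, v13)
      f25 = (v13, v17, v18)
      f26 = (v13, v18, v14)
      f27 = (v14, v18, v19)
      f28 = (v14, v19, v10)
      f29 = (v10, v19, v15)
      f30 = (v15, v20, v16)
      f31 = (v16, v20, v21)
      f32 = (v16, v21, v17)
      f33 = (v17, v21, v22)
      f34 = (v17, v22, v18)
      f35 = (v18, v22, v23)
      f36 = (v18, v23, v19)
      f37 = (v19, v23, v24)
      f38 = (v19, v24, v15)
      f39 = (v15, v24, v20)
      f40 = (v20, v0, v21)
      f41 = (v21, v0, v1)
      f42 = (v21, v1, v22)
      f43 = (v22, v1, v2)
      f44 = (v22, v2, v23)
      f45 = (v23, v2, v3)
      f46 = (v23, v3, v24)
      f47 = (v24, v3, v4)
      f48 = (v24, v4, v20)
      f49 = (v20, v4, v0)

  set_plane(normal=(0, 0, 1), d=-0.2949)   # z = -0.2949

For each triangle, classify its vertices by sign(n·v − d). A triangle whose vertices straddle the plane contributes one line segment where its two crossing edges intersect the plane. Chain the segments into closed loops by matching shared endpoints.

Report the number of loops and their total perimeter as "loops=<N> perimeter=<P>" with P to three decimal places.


Straddling triangles (20 of 50):
  (v2,v7,v3) [++-] → (1.3637, 0.249687, -0.2949)–(1.5451, 0, -0.2949)  len=0.3086
  (v3,v7,v8) [-+-] → (1.3637, 0.249687, -0.2949)–(0.4775, 1.4695, -0.2949)  len=1.5077
  (v4,v9,v0) [--+] → (2.03061, 0.929253, -0.2949)–(2.70576, 0, -0.2949)  len=1.1486
  (v0,v9,v5) [+-+] → (2.03061, 0.929253, -0.2949)–(0.836123, 2.57331, -0.2949)  len=2.0322
  (v7,v12,v8) [++-] → (0.183959, 1.37413, -0.2949)–(0.4775, 1.4695, -0.2949)  len=0.3086
  (v8,v12,v13) [-+-] → (0.183959, 1.37413, -0.2949)–(-1.2501, 0.9082, -0.2949)  len=1.5079
  (v9,v14,v5) [--+] → (-0.256329, 2.21839, -0.2949)–(0.836123, 2.57331, -0.2949)  len=1.1487
  (v5,v14,v10) [+-+] → (-0.256329, 2.21839, -0.2949)–(-2.18898, 1.59039, -0.2949)  len=2.0321
  (v12,v17,v13) [++-] → (-1.2501, 0.599571, -0.2949)–(-1.2501, 0.9082, -0.2949)  len=0.3086
  (v13,v17,v18) [-+-] → (-1.2501, 0.599571, -0.2949)–(-1.2501, -0.9082, -0.2949)  len=1.5078
  (v14,v19,v10) [--+] → (-2.18898, 0.441718, -0.2949)–(-2.18898, 1.59039, -0.2949)  len=1.1487
  (v10,v19,v15) [+-+] → (-2.18898, 0.441718, -0.2949)–(-2.18898, -1.59039, -0.2949)  len=2.0321
  (v17,v22,v18) [++-] → (-0.956559, -1.00357, -0.2949)–(-1.2501, -0.9082, -0.2949)  len=0.3086
  (v18,v22,v23) [-+-] → (-0.956559, -1.00357, -0.2949)–(0.4775, -1.4695, -0.2949)  len=1.5079
  (v19,v24,v15) [--+] → (-1.09653, -1.94531, -0.2949)–(-2.18898, -1.59039, -0.2949)  len=1.1487
  (v15,v24,v20) [+-+] → (-1.09653, -1.94531, -0.2949)–(0.836123, -2.57331, -0.2949)  len=2.0321
  (v22,v2,v23) [++-] → (0.658899, -1.21981, -0.2949)–(0.4775, -1.4695, -0.2949)  len=0.3086
  (v23,v2,v3) [-+-] → (0.658899, -1.21981, -0.2949)–(1.5451, 0, -0.2949)  len=1.5077
  (v24,v4,v20) [--+] → (1.51128, -1.64405, -0.2949)–(0.836123, -2.57331, -0.2949)  len=1.1486
  (v20,v4,v0) [+-+] → (1.51128, -1.64405, -0.2949)–(2.70576, 0, -0.2949)  len=2.0322

Chained into 2 loop(s):
  loop 1: 10 segments, perimeter = 9.0821
  loop 2: 10 segments, perimeter = 15.9039
Total perimeter = 24.986

loops=2 perimeter=24.986


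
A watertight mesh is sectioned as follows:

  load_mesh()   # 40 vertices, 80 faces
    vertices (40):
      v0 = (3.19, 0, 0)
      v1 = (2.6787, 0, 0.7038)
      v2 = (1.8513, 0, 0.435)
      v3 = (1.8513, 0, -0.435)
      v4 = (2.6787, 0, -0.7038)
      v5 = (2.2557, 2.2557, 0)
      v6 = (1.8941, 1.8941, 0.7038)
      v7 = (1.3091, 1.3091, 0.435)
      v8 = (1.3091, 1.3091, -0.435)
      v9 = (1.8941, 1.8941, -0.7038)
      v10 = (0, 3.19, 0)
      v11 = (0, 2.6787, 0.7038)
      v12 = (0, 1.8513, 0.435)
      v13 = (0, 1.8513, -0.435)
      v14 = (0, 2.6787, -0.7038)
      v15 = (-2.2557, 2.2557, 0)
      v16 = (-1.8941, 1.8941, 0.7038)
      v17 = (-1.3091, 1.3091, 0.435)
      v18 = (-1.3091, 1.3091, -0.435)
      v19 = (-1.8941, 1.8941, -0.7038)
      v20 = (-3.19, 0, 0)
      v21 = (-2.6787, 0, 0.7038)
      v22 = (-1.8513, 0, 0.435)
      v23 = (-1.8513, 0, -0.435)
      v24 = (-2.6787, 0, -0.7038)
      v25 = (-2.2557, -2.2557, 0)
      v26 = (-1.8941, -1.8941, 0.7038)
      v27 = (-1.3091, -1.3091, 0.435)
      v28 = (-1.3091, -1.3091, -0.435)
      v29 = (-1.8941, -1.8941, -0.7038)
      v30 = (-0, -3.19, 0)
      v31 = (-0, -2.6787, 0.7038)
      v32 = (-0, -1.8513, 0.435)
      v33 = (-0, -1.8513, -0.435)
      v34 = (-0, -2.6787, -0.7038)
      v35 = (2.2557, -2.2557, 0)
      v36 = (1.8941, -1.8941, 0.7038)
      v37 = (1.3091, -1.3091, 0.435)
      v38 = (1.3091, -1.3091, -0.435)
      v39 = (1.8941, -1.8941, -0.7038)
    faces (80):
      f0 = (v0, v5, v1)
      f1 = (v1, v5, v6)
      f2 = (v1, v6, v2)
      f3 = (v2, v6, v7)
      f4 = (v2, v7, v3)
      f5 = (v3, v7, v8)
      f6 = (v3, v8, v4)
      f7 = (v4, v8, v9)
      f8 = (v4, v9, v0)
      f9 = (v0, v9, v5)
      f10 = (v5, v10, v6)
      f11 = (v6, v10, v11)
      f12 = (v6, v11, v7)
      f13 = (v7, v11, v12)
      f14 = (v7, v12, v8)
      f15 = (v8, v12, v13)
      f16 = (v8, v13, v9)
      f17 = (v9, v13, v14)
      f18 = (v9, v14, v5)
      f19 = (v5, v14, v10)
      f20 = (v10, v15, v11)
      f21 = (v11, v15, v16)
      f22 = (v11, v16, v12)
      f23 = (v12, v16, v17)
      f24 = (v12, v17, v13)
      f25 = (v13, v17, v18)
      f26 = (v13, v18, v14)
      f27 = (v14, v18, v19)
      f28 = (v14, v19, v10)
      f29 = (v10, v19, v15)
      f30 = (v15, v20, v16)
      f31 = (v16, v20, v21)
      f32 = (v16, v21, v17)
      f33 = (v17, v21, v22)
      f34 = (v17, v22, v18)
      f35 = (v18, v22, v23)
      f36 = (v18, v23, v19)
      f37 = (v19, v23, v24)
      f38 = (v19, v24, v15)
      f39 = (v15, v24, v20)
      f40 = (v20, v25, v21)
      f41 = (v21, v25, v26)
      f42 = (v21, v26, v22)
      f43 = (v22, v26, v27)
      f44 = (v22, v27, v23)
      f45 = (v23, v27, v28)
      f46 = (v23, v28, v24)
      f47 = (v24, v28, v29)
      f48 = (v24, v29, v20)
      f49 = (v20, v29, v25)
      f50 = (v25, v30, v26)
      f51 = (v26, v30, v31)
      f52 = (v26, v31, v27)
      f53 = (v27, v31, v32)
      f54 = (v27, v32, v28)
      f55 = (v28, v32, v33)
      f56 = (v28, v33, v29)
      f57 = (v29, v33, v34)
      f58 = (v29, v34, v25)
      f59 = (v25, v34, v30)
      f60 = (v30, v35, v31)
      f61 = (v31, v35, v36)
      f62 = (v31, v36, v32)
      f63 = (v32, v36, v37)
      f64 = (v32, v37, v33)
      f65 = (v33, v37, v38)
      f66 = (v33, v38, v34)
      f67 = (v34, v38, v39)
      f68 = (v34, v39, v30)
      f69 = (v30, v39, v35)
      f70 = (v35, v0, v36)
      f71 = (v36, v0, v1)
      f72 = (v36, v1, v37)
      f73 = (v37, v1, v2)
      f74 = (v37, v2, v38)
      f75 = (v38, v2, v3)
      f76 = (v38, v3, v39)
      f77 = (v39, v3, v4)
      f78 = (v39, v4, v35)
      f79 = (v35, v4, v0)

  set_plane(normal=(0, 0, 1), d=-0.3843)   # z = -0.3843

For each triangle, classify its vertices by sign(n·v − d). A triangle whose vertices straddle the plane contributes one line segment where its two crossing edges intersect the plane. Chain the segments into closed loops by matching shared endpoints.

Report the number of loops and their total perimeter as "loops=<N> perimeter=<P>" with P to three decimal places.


loops=2 perimeter=29.158

Straddling triangles (32 of 80):
  (v2,v7,v3) [++-] → (1.8197, 0.0762889, -0.3843)–(1.8513, 0, -0.3843)  len=0.0826
  (v3,v7,v8) [-+-] → (1.8197, 0.0762889, -0.3843)–(1.3091, 1.3091, -0.3843)  len=1.3344
  (v4,v9,v0) [--+] → (2.48239, 1.03425, -0.3843)–(2.91081, 0, -0.3843)  len=1.1195
  (v0,v9,v5) [+-+] → (2.48239, 1.03425, -0.3843)–(2.05825, 2.05825, -0.3843)  len=1.1084
  (v7,v12,v8) [++-] → (1.23281, 1.3407, -0.3843)–(1.3091, 1.3091, -0.3843)  len=0.0826
  (v8,v12,v13) [-+-] → (1.23281, 1.3407, -0.3843)–(0, 1.8513, -0.3843)  len=1.3344
  (v9,v14,v5) [--+] → (1.02401, 2.48667, -0.3843)–(2.05825, 2.05825, -0.3843)  len=1.1195
  (v5,v14,v10) [+-+] → (1.02401, 2.48667, -0.3843)–(0, 2.91081, -0.3843)  len=1.1084
  (v12,v17,v13) [++-] → (-0.0762889, 1.8197, -0.3843)–(0, 1.8513, -0.3843)  len=0.0826
  (v13,v17,v18) [-+-] → (-0.0762889, 1.8197, -0.3843)–(-1.3091, 1.3091, -0.3843)  len=1.3344
  (v14,v19,v10) [--+] → (-1.03425, 2.48239, -0.3843)–(0, 2.91081, -0.3843)  len=1.1195
  (v10,v19,v15) [+-+] → (-1.03425, 2.48239, -0.3843)–(-2.05825, 2.05825, -0.3843)  len=1.1084
  (v17,v22,v18) [++-] → (-1.3407, 1.23281, -0.3843)–(-1.3091, 1.3091, -0.3843)  len=0.0826
  (v18,v22,v23) [-+-] → (-1.3407, 1.23281, -0.3843)–(-1.8513, 0, -0.3843)  len=1.3344
  (v19,v24,v15) [--+] → (-2.48667, 1.02401, -0.3843)–(-2.05825, 2.05825, -0.3843)  len=1.1195
  (v15,v24,v20) [+-+] → (-2.48667, 1.02401, -0.3843)–(-2.91081, 0, -0.3843)  len=1.1084
  (v22,v27,v23) [++-] → (-1.8197, -0.0762889, -0.3843)–(-1.8513, 0, -0.3843)  len=0.0826
  (v23,v27,v28) [-+-] → (-1.8197, -0.0762889, -0.3843)–(-1.3091, -1.3091, -0.3843)  len=1.3344
  (v24,v29,v20) [--+] → (-2.48239, -1.03425, -0.3843)–(-2.91081, 0, -0.3843)  len=1.1195
  (v20,v29,v25) [+-+] → (-2.48239, -1.03425, -0.3843)–(-2.05825, -2.05825, -0.3843)  len=1.1084
  (v27,v32,v28) [++-] → (-1.23281, -1.3407, -0.3843)–(-1.3091, -1.3091, -0.3843)  len=0.0826
  (v28,v32,v33) [-+-] → (-1.23281, -1.3407, -0.3843)–(0, -1.8513, -0.3843)  len=1.3344
  (v29,v34,v25) [--+] → (-1.02401, -2.48667, -0.3843)–(-2.05825, -2.05825, -0.3843)  len=1.1195
  (v25,v34,v30) [+-+] → (-1.02401, -2.48667, -0.3843)–(0, -2.91081, -0.3843)  len=1.1084
  (v32,v37,v33) [++-] → (0.0762889, -1.8197, -0.3843)–(0, -1.8513, -0.3843)  len=0.0826
  (v33,v37,v38) [-+-] → (0.0762889, -1.8197, -0.3843)–(1.3091, -1.3091, -0.3843)  len=1.3344
  (v34,v39,v30) [--+] → (1.03425, -2.48239, -0.3843)–(0, -2.91081, -0.3843)  len=1.1195
  (v30,v39,v35) [+-+] → (1.03425, -2.48239, -0.3843)–(2.05825, -2.05825, -0.3843)  len=1.1084
  (v37,v2,v38) [++-] → (1.3407, -1.23281, -0.3843)–(1.3091, -1.3091, -0.3843)  len=0.0826
  (v38,v2,v3) [-+-] → (1.3407, -1.23281, -0.3843)–(1.8513, 0, -0.3843)  len=1.3344
  (v39,v4,v35) [--+] → (2.48667, -1.02401, -0.3843)–(2.05825, -2.05825, -0.3843)  len=1.1195
  (v35,v4,v0) [+-+] → (2.48667, -1.02401, -0.3843)–(2.91081, 0, -0.3843)  len=1.1084

Chained into 2 loop(s):
  loop 1: 16 segments, perimeter = 11.3355
  loop 2: 16 segments, perimeter = 17.8227
Total perimeter = 29.158


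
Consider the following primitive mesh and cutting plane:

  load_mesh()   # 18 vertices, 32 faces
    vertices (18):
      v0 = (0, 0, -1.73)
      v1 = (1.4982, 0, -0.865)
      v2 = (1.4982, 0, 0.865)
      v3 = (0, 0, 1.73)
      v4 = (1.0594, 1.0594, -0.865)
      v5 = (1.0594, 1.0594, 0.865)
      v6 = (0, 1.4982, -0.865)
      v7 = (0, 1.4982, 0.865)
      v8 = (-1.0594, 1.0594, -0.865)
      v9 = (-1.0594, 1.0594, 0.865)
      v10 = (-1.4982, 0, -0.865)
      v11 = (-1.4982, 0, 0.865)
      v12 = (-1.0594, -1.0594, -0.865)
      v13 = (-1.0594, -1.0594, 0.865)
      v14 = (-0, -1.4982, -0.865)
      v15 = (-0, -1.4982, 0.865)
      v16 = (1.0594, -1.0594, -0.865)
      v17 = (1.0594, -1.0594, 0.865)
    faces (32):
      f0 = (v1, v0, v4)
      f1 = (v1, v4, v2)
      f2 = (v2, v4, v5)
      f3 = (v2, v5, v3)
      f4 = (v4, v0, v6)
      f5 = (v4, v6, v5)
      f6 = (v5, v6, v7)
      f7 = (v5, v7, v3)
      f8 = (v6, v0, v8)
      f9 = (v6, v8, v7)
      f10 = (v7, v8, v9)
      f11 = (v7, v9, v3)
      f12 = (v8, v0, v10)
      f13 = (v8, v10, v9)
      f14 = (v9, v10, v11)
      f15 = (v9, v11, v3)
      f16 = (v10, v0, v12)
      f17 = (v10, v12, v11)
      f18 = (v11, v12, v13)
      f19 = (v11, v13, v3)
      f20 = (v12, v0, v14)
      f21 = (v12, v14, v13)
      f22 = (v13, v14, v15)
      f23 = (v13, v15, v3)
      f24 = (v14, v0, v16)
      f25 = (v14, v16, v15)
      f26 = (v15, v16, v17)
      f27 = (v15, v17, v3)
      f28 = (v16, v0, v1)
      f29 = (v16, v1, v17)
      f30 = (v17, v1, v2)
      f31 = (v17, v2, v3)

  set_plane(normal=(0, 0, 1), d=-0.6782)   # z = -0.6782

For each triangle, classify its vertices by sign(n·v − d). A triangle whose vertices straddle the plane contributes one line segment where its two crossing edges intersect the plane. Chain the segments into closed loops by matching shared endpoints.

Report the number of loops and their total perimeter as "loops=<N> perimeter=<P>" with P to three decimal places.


loops=1 perimeter=9.173

Straddling triangles (16 of 32):
  (v1,v4,v2) [--+] → (1.10678, 0.945009, -0.6782)–(1.4982, 0, -0.6782)  len=1.0229
  (v2,v4,v5) [+-+] → (1.10678, 0.945009, -0.6782)–(1.0594, 1.0594, -0.6782)  len=0.1238
  (v4,v6,v5) [--+] → (0.114391, 1.45082, -0.6782)–(1.0594, 1.0594, -0.6782)  len=1.0229
  (v5,v6,v7) [+-+] → (0.114391, 1.45082, -0.6782)–(0, 1.4982, -0.6782)  len=0.1238
  (v6,v8,v7) [--+] → (-0.945009, 1.10678, -0.6782)–(0, 1.4982, -0.6782)  len=1.0229
  (v7,v8,v9) [+-+] → (-0.945009, 1.10678, -0.6782)–(-1.0594, 1.0594, -0.6782)  len=0.1238
  (v8,v10,v9) [--+] → (-1.45082, 0.114391, -0.6782)–(-1.0594, 1.0594, -0.6782)  len=1.0229
  (v9,v10,v11) [+-+] → (-1.45082, 0.114391, -0.6782)–(-1.4982, 0, -0.6782)  len=0.1238
  (v10,v12,v11) [--+] → (-1.10678, -0.945009, -0.6782)–(-1.4982, 0, -0.6782)  len=1.0229
  (v11,v12,v13) [+-+] → (-1.10678, -0.945009, -0.6782)–(-1.0594, -1.0594, -0.6782)  len=0.1238
  (v12,v14,v13) [--+] → (-0.114391, -1.45082, -0.6782)–(-1.0594, -1.0594, -0.6782)  len=1.0229
  (v13,v14,v15) [+-+] → (-0.114391, -1.45082, -0.6782)–(0, -1.4982, -0.6782)  len=0.1238
  (v14,v16,v15) [--+] → (0.945009, -1.10678, -0.6782)–(0, -1.4982, -0.6782)  len=1.0229
  (v15,v16,v17) [+-+] → (0.945009, -1.10678, -0.6782)–(1.0594, -1.0594, -0.6782)  len=0.1238
  (v16,v1,v17) [--+] → (1.45082, -0.114391, -0.6782)–(1.0594, -1.0594, -0.6782)  len=1.0229
  (v17,v1,v2) [+-+] → (1.45082, -0.114391, -0.6782)–(1.4982, 0, -0.6782)  len=0.1238

Chained into 1 loop(s):
  loop 1: 16 segments, perimeter = 9.1734
Total perimeter = 9.173


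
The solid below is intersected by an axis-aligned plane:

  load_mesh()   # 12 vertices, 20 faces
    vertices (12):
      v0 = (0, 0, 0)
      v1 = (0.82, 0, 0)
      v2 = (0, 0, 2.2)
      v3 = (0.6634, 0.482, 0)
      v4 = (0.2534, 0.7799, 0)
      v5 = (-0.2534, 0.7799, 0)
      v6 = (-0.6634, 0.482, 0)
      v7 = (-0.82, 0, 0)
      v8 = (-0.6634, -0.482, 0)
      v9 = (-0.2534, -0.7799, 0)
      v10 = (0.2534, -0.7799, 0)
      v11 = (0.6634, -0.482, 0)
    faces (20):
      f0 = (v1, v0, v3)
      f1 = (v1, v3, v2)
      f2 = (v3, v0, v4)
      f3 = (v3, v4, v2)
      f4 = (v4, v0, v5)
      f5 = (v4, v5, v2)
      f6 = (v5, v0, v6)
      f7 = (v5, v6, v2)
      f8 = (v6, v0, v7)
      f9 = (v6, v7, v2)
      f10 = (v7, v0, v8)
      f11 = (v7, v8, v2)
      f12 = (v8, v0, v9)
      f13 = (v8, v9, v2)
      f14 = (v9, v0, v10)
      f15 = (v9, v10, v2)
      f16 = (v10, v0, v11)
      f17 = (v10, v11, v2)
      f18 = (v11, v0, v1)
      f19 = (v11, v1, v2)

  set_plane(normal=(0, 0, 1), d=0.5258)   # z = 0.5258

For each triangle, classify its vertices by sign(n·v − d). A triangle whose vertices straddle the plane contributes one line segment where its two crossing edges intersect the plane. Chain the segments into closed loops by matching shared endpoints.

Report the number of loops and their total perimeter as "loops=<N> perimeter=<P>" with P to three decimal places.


Straddling triangles (10 of 20):
  (v1,v3,v2) [--+] → (0.504847, 0.366802, 0.5258)–(0.62402, 0, 0.5258)  len=0.3857
  (v3,v4,v2) [--+] → (0.192837, 0.593504, 0.5258)–(0.504847, 0.366802, 0.5258)  len=0.3857
  (v4,v5,v2) [--+] → (-0.192837, 0.593504, 0.5258)–(0.192837, 0.593504, 0.5258)  len=0.3857
  (v5,v6,v2) [--+] → (-0.504847, 0.366802, 0.5258)–(-0.192837, 0.593504, 0.5258)  len=0.3857
  (v6,v7,v2) [--+] → (-0.62402, 0, 0.5258)–(-0.504847, 0.366802, 0.5258)  len=0.3857
  (v7,v8,v2) [--+] → (-0.504847, -0.366802, 0.5258)–(-0.62402, 0, 0.5258)  len=0.3857
  (v8,v9,v2) [--+] → (-0.192837, -0.593504, 0.5258)–(-0.504847, -0.366802, 0.5258)  len=0.3857
  (v9,v10,v2) [--+] → (0.192837, -0.593504, 0.5258)–(-0.192837, -0.593504, 0.5258)  len=0.3857
  (v10,v11,v2) [--+] → (0.504847, -0.366802, 0.5258)–(0.192837, -0.593504, 0.5258)  len=0.3857
  (v11,v1,v2) [--+] → (0.62402, 0, 0.5258)–(0.504847, -0.366802, 0.5258)  len=0.3857

Chained into 1 loop(s):
  loop 1: 10 segments, perimeter = 3.8567
Total perimeter = 3.857

loops=1 perimeter=3.857


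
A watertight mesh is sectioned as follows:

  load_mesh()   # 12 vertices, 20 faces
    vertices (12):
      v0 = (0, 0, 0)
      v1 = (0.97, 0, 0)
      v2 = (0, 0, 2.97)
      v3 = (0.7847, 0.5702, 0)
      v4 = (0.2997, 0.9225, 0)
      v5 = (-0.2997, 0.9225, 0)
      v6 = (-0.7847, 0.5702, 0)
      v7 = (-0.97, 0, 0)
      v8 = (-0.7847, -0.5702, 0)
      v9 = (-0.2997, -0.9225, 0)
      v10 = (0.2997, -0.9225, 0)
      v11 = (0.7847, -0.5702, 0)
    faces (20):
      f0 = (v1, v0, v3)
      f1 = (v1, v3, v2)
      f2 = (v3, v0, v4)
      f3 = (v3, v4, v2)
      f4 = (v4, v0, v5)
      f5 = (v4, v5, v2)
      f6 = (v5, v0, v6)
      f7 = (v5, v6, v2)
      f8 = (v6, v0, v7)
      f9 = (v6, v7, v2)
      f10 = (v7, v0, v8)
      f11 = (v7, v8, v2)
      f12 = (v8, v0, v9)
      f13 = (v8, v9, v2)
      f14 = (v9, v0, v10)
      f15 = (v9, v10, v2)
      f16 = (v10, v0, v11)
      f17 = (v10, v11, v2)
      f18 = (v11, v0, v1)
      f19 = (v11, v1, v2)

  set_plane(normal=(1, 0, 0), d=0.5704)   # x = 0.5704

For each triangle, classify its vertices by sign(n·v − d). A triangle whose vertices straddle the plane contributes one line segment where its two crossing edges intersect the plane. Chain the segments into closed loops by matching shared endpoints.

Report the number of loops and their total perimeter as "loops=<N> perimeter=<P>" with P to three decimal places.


loops=1 perimeter=4.359

Straddling triangles (8 of 20):
  (v1,v0,v3) [+-+] → (0.5704, 0, 0)–(0.5704, 0.41448, 0)  len=0.4145
  (v1,v3,v2) [++-] → (0.5704, 0.41448, 0.811101)–(0.5704, 0, 1.22352)  len=0.5847
  (v3,v0,v4) [+--] → (0.5704, 0.41448, 0)–(0.5704, 0.725866, 0)  len=0.3114
  (v3,v4,v2) [+--] → (0.5704, 0.725866, 0)–(0.5704, 0.41448, 0.811101)  len=0.8688
  (v10,v0,v11) [--+] → (0.5704, -0.41448, 0)–(0.5704, -0.725866, 0)  len=0.3114
  (v10,v11,v2) [-+-] → (0.5704, -0.725866, 0)–(0.5704, -0.41448, 0.811101)  len=0.8688
  (v11,v0,v1) [+-+] → (0.5704, -0.41448, 0)–(0.5704, 0, 0)  len=0.4145
  (v11,v1,v2) [++-] → (0.5704, 0, 1.22352)–(0.5704, -0.41448, 0.811101)  len=0.5847

Chained into 1 loop(s):
  loop 1: 8 segments, perimeter = 4.3588
Total perimeter = 4.359


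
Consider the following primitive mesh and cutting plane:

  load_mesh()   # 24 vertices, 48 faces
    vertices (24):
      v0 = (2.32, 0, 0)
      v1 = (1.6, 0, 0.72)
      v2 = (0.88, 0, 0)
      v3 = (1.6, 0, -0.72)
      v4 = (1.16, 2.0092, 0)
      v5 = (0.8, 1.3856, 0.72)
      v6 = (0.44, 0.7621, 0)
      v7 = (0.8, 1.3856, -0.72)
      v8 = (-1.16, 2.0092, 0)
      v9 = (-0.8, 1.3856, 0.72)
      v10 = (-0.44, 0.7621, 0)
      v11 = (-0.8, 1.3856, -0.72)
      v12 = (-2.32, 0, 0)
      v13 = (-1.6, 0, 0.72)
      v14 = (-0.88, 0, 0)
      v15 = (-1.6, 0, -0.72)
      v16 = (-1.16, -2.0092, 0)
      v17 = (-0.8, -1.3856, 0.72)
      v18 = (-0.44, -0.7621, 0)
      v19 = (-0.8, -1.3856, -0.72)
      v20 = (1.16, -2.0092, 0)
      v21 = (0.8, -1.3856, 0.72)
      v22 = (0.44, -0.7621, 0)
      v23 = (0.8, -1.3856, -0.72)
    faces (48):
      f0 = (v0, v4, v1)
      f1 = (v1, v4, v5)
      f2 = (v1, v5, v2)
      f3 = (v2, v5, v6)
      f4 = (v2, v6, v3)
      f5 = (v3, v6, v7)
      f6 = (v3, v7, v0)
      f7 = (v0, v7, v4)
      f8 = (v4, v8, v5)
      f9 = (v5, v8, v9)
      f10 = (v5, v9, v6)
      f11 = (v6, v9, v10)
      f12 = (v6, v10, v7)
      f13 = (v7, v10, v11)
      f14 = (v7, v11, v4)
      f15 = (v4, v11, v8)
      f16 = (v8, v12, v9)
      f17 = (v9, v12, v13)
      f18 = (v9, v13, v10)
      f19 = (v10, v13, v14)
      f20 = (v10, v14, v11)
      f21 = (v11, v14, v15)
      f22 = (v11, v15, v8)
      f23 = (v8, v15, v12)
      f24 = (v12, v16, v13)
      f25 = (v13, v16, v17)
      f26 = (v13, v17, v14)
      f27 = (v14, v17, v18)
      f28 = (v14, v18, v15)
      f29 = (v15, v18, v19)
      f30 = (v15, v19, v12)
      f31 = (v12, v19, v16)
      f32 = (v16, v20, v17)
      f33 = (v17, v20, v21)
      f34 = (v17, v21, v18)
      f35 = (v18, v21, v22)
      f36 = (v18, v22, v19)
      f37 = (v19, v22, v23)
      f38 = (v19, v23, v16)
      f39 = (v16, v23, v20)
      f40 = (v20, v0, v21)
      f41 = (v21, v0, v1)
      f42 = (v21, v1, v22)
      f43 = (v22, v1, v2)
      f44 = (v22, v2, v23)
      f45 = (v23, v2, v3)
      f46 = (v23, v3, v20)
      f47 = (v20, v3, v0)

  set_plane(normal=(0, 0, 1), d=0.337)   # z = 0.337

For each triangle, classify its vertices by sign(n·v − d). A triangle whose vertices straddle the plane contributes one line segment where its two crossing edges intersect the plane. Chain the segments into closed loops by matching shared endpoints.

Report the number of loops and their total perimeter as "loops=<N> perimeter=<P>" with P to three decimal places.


loops=2 perimeter=19.200

Straddling triangles (24 of 48):
  (v0,v4,v1) [--+] → (1.36594, 1.06878, 0.337)–(1.983, 0, 0.337)  len=1.2341
  (v1,v4,v5) [+-+] → (1.36594, 1.06878, 0.337)–(0.9915, 1.71732, 0.337)  len=0.7489
  (v1,v5,v2) [++-] → (0.842556, 0.648538, 0.337)–(1.217, 0, 0.337)  len=0.7489
  (v2,v5,v6) [-+-] → (0.842556, 0.648538, 0.337)–(0.6085, 1.05393, 0.337)  len=0.4681
  (v4,v8,v5) [--+] → (-0.242611, 1.71732, 0.337)–(0.9915, 1.71732, 0.337)  len=1.2341
  (v5,v8,v9) [+-+] → (-0.242611, 1.71732, 0.337)–(-0.9915, 1.71732, 0.337)  len=0.7489
  (v5,v9,v6) [++-] → (-0.140389, 1.05393, 0.337)–(0.6085, 1.05393, 0.337)  len=0.7489
  (v6,v9,v10) [-+-] → (-0.140389, 1.05393, 0.337)–(-0.6085, 1.05393, 0.337)  len=0.4681
  (v8,v12,v9) [--+] → (-1.60856, 0.648538, 0.337)–(-0.9915, 1.71732, 0.337)  len=1.2341
  (v9,v12,v13) [+-+] → (-1.60856, 0.648538, 0.337)–(-1.983, 0, 0.337)  len=0.7489
  (v9,v13,v10) [++-] → (-0.982944, 0.405395, 0.337)–(-0.6085, 1.05393, 0.337)  len=0.7489
  (v10,v13,v14) [-+-] → (-0.982944, 0.405395, 0.337)–(-1.217, 0, 0.337)  len=0.4681
  (v12,v16,v13) [--+] → (-1.36594, -1.06878, 0.337)–(-1.983, 0, 0.337)  len=1.2341
  (v13,v16,v17) [+-+] → (-1.36594, -1.06878, 0.337)–(-0.9915, -1.71732, 0.337)  len=0.7489
  (v13,v17,v14) [++-] → (-0.842556, -0.648538, 0.337)–(-1.217, 0, 0.337)  len=0.7489
  (v14,v17,v18) [-+-] → (-0.842556, -0.648538, 0.337)–(-0.6085, -1.05393, 0.337)  len=0.4681
  (v16,v20,v17) [--+] → (0.242611, -1.71732, 0.337)–(-0.9915, -1.71732, 0.337)  len=1.2341
  (v17,v20,v21) [+-+] → (0.242611, -1.71732, 0.337)–(0.9915, -1.71732, 0.337)  len=0.7489
  (v17,v21,v18) [++-] → (0.140389, -1.05393, 0.337)–(-0.6085, -1.05393, 0.337)  len=0.7489
  (v18,v21,v22) [-+-] → (0.140389, -1.05393, 0.337)–(0.6085, -1.05393, 0.337)  len=0.4681
  (v20,v0,v21) [--+] → (1.60856, -0.648538, 0.337)–(0.9915, -1.71732, 0.337)  len=1.2341
  (v21,v0,v1) [+-+] → (1.60856, -0.648538, 0.337)–(1.983, 0, 0.337)  len=0.7489
  (v21,v1,v22) [++-] → (0.982944, -0.405395, 0.337)–(0.6085, -1.05393, 0.337)  len=0.7489
  (v22,v1,v2) [-+-] → (0.982944, -0.405395, 0.337)–(1.217, 0, 0.337)  len=0.4681

Chained into 2 loop(s):
  loop 1: 12 segments, perimeter = 11.8980
  loop 2: 12 segments, perimeter = 7.3019
Total perimeter = 19.200


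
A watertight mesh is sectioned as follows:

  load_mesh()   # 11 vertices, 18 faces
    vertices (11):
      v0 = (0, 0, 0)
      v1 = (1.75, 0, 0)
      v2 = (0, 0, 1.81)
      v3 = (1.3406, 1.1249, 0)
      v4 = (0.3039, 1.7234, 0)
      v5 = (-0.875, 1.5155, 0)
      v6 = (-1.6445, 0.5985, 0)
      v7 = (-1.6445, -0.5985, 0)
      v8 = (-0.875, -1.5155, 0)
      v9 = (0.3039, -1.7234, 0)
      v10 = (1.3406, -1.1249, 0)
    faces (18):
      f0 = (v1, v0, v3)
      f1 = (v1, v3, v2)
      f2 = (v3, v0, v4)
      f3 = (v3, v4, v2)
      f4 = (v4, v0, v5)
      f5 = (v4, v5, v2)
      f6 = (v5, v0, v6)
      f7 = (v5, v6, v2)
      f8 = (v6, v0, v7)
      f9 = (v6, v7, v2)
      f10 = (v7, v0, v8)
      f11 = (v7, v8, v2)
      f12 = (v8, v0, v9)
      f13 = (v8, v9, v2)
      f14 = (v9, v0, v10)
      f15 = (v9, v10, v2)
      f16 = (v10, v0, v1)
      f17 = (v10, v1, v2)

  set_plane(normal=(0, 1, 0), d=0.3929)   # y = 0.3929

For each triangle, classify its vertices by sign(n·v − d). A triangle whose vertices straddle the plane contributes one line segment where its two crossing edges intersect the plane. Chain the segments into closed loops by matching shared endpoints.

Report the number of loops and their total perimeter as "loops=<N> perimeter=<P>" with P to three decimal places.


Straddling triangles (10 of 18):
  (v1,v0,v3) [--+] → (0.468239, 0.3929, 0)–(1.60701, 0.3929, 0)  len=1.1388
  (v1,v3,v2) [-+-] → (1.60701, 0.3929, 0)–(0.468239, 0.3929, 1.17781)  len=1.6383
  (v3,v0,v4) [+-+] → (0.468239, 0.3929, 0)–(0.069283, 0.3929, 0)  len=0.3990
  (v3,v4,v2) [++-] → (0.069283, 0.3929, 1.39736)–(0.468239, 0.3929, 1.17781)  len=0.4554
  (v4,v0,v5) [+-+] → (0.069283, 0.3929, 0)–(-0.226848, 0.3929, 0)  len=0.2961
  (v4,v5,v2) [++-] → (-0.226848, 0.3929, 1.34075)–(0.069283, 0.3929, 1.39736)  len=0.3015
  (v5,v0,v6) [+-+] → (-0.226848, 0.3929, 0)–(-1.07957, 0.3929, 0)  len=0.8527
  (v5,v6,v2) [++-] → (-1.07957, 0.3929, 0.621781)–(-0.226848, 0.3929, 1.34075)  len=1.1154
  (v6,v0,v7) [+--] → (-1.07957, 0.3929, 0)–(-1.6445, 0.3929, 0)  len=0.5649
  (v6,v7,v2) [+--] → (-1.6445, 0.3929, 0)–(-1.07957, 0.3929, 0.621781)  len=0.8401

Chained into 1 loop(s):
  loop 1: 10 segments, perimeter = 7.6021
Total perimeter = 7.602

loops=1 perimeter=7.602
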